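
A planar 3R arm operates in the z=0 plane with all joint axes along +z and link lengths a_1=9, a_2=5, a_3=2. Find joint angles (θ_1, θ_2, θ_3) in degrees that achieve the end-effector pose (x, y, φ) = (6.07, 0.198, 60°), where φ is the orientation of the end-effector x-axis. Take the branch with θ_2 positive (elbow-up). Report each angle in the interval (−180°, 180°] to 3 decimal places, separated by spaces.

-44.997 149.999 -45.002

wrist centre = target − a_3·(cos φ, sin φ) = (5.0700, -1.5341)
cos θ_2 = (28.0582−9²−5²)/(2·9·5) = -0.8660; θ_2 = 149.9994° (elbow-up)
β = atan2(-1.5341,5.0700) = -16.8345°; ψ = atan2(2.5000,4.6699) = 28.1625°
θ_1 = β − ψ = -44.9970°
θ_3 = φ − θ_1 − θ_2 = -45.0024° (wrapped to (-180°,180°])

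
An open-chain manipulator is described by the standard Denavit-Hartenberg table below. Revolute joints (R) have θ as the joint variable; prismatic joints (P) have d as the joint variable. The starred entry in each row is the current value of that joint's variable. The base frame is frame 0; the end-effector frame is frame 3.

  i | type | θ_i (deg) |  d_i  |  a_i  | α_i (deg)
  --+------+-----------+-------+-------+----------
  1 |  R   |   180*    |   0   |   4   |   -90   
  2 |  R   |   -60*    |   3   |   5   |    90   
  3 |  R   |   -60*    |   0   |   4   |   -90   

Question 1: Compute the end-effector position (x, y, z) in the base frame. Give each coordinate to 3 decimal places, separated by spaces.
after link 1: o_1 = (-4.0000, 0.0000, 0.0000)
after link 2: o_2 = (-6.5000, -3.0000, 4.3301)
after link 3: o_3 = (-7.5000, 0.4641, 6.0622)

-7.500 0.464 6.062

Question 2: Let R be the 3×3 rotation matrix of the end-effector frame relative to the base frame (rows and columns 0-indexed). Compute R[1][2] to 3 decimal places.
-0.500

End-effector z-axis (col 2 of R) = (-0.4330,-0.5000,0.7500)
R[1][2] = -0.5000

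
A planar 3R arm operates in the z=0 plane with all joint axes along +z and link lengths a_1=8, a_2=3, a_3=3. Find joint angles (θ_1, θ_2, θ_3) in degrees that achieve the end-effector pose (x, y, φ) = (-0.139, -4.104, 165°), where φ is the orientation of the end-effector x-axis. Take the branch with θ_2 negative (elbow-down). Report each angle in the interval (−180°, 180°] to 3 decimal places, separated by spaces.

wrist centre = target − a_3·(cos φ, sin φ) = (2.7588, -4.8805)
cos θ_2 = (31.4297−8²−3²)/(2·8·3) = -0.8660; θ_2 = -150.0025° (elbow-down)
β = atan2(-4.8805,2.7588) = -60.5218°; ψ = atan2(-1.4999,5.4019) = -15.5179°
θ_1 = β − ψ = -45.0039°
θ_3 = φ − θ_1 − θ_2 = 0.0065° (wrapped to (-180°,180°])

-45.004 -150.003 0.006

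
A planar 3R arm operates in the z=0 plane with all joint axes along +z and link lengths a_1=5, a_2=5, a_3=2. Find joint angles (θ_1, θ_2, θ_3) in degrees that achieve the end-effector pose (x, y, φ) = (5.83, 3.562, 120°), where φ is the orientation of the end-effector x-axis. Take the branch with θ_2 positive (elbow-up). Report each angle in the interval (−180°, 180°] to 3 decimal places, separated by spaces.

-30.002 90.003 60.000

wrist centre = target − a_3·(cos φ, sin φ) = (6.8300, 1.8299)
cos θ_2 = (49.9976−5²−5²)/(2·5·5) = -0.0000; θ_2 = 90.0027° (elbow-up)
β = atan2(1.8299,6.8300) = 14.9989°; ψ = atan2(5.0000,4.9998) = 45.0014°
θ_1 = β − ψ = -30.0025°
θ_3 = φ − θ_1 − θ_2 = 59.9998° (wrapped to (-180°,180°])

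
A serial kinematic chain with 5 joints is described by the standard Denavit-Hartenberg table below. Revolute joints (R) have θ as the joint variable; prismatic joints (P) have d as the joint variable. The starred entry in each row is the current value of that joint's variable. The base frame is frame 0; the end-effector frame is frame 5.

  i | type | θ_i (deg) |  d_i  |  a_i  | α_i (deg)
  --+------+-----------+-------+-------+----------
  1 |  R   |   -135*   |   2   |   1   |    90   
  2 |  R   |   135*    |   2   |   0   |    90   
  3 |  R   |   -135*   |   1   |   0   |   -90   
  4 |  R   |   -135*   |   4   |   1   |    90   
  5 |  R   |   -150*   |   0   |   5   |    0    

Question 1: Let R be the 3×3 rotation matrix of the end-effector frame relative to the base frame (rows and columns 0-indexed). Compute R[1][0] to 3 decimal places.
-0.143

End-effector x-axis (col 0 of R) = (-0.0309,-0.1433,-0.9892)
R[1][0] = -0.1433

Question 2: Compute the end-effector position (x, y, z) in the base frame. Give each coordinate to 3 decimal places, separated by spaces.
after link 1: o_1 = (-0.7071, -0.7071, 2.0000)
after link 2: o_2 = (-2.1213, 0.7071, 2.0000)
after link 3: o_3 = (-2.6213, 0.2071, 2.7071)
after link 4: o_4 = (0.3358, -0.1287, 5.5607)
after link 5: o_5 = (0.1812, -0.8451, 0.6147)

0.181 -0.845 0.615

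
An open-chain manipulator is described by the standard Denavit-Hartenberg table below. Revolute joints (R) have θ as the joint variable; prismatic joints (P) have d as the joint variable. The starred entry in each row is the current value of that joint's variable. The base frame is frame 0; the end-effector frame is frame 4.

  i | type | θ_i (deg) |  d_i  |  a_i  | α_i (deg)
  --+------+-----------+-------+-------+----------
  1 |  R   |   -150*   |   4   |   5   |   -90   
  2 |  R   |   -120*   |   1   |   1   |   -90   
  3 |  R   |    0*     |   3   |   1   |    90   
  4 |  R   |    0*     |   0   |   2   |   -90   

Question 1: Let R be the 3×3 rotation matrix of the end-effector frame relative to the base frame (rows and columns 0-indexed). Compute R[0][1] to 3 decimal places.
End-effector y-axis (col 1 of R) = (-0.5000,0.8660,-0.0000)
R[0][1] = -0.5000

-0.500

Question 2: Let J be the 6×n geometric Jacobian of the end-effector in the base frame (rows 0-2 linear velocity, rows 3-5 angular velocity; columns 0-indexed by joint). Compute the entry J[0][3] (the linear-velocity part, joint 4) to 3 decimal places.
axis z_3 = (0.5000,-0.8660,0.0000); lever o_n−o_3 = (0.8660,0.5000,1.7321)
cross product → J_v[:, 3] = (-1.5000,-0.8660,1.0000)
J_ω[:, 3] = z_3
entry J[0][3] = -1.5000

-1.500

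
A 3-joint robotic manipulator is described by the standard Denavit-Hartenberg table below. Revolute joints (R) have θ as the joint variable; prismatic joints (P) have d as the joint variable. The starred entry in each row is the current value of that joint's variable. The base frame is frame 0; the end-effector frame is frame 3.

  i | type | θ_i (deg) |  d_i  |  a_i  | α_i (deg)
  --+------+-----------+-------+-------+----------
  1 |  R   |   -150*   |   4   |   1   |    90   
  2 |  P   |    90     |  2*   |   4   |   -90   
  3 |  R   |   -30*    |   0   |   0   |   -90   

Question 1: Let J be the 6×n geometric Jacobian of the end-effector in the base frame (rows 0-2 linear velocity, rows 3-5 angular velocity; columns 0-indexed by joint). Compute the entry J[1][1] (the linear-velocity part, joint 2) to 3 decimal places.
0.866

prismatic axis z_1 = (-0.5000,0.8660,0.0000)
J_v[:, 1] = z_1; J_ω[:, 1] = (0,0,0)
entry J[1][1] = 0.8660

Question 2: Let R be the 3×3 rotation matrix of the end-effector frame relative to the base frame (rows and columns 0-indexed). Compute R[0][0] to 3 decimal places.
End-effector x-axis (col 0 of R) = (-0.2500,0.4330,0.8660)
R[0][0] = -0.2500

-0.250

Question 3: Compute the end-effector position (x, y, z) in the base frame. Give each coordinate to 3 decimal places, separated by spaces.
-1.866 1.232 8.000

after link 1: o_1 = (-0.8660, -0.5000, 4.0000)
after link 2: o_2 = (-1.8660, 1.2321, 8.0000)
after link 3: o_3 = (-1.8660, 1.2321, 8.0000)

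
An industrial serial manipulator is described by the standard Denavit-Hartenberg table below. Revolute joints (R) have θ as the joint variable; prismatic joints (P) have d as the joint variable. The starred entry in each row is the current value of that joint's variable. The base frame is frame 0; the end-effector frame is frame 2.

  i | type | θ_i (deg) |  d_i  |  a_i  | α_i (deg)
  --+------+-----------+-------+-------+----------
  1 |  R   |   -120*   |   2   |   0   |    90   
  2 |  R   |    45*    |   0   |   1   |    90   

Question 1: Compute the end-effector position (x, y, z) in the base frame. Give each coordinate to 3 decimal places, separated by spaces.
-0.354 -0.612 2.707

after link 1: o_1 = (0.0000, 0.0000, 2.0000)
after link 2: o_2 = (-0.3536, -0.6124, 2.7071)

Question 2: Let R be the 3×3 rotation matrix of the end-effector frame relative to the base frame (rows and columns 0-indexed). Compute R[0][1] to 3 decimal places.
End-effector y-axis (col 1 of R) = (-0.8660,0.5000,0.0000)
R[0][1] = -0.8660

-0.866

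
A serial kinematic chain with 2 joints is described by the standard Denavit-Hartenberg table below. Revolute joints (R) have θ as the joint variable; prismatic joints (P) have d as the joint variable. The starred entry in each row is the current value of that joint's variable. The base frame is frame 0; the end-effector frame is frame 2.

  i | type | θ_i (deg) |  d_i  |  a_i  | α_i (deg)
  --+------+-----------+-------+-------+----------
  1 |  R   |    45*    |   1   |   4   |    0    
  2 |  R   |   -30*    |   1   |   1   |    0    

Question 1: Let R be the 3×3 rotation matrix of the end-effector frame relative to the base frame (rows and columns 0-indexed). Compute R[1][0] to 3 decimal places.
End-effector x-axis (col 0 of R) = (0.9659,0.2588,0.0000)
R[1][0] = 0.2588

0.259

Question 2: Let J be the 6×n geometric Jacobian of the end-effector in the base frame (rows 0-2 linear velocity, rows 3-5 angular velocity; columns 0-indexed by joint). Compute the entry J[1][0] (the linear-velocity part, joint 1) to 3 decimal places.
axis z_0 = ẑ; lever o_n−o_0 = (3.7944,3.0872,2.0000)
cross product → J_v[:, 0] = (-3.0872,3.7944,0.0000)
J_ω[:, 0] = z_0
entry J[1][0] = 3.7944

3.794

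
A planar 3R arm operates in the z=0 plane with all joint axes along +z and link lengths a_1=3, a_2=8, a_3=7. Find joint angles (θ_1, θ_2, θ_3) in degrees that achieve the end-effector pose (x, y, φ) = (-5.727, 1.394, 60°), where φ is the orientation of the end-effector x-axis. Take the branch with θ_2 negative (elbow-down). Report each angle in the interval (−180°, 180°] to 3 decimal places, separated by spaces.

-119.986 -45.020 -134.994

wrist centre = target − a_3·(cos φ, sin φ) = (-9.2270, -4.6682)
cos θ_2 = (106.9294−3²−8²)/(2·3·8) = 0.7069; θ_2 = -45.0198° (elbow-down)
β = atan2(-4.6682,-9.2270) = -153.1640°; ψ = atan2(-5.6588,8.6549) = -33.1777°
θ_1 = β − ψ = -119.9862°
θ_3 = φ − θ_1 − θ_2 = -134.9940° (wrapped to (-180°,180°])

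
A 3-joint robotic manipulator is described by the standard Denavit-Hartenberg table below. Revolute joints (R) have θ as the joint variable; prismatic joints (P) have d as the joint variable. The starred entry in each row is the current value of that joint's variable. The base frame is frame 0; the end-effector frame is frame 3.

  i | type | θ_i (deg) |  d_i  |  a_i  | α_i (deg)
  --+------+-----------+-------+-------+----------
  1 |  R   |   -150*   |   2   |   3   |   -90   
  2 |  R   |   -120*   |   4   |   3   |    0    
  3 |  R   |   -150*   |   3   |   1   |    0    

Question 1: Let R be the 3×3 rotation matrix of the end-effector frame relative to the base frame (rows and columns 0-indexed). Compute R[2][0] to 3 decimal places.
-1.000

End-effector x-axis (col 0 of R) = (0.0000,0.0000,-1.0000)
R[2][0] = -1.0000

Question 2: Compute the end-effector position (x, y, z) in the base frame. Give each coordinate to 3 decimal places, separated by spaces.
2.201 -6.812 3.598

after link 1: o_1 = (-2.5981, -1.5000, 2.0000)
after link 2: o_2 = (0.7010, -4.2141, 4.5981)
after link 3: o_3 = (2.2010, -6.8122, 3.5981)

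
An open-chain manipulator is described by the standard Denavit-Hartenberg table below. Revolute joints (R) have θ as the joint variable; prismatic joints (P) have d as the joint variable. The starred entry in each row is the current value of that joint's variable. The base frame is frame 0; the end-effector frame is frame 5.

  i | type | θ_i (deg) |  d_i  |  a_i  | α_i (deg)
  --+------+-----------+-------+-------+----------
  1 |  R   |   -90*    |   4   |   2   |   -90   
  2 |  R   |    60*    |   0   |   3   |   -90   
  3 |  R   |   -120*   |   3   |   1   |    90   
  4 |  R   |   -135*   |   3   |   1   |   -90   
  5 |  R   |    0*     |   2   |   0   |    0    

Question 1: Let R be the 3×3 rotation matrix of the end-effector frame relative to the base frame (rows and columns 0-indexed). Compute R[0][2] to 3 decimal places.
0.612

End-effector z-axis (col 2 of R) = (0.6124,-0.4356,0.6597)
R[0][2] = 0.6124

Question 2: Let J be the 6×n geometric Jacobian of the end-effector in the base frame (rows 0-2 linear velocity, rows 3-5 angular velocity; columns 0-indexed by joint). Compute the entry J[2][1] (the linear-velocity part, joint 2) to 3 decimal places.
axis z_1 = (1.0000,0.0000,0.0000); lever o_n−o_1 = (-0.0216,0.9868,-0.0482)
cross product → J_v[:, 1] = (-0.0000,0.0482,0.9868)
J_ω[:, 1] = z_1
entry J[2][1] = 0.9868

0.987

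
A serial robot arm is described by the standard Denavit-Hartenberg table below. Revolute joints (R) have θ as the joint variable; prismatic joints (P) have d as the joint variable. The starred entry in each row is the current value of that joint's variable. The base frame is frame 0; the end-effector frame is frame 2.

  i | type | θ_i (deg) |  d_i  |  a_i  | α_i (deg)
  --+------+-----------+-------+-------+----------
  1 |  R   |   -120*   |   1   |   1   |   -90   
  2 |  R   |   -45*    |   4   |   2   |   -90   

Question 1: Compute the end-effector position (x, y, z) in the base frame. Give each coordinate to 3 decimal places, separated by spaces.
after link 1: o_1 = (-0.5000, -0.8660, 1.0000)
after link 2: o_2 = (2.2570, -4.0908, 2.4142)

2.257 -4.091 2.414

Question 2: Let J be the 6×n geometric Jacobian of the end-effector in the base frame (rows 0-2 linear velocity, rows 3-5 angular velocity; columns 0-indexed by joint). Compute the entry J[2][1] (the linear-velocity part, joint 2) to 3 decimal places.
-1.414

axis z_1 = (0.8660,-0.5000,0.0000); lever o_n−o_1 = (2.7570,-3.2247,1.4142)
cross product → J_v[:, 1] = (-0.7071,-1.2247,-1.4142)
J_ω[:, 1] = z_1
entry J[2][1] = -1.4142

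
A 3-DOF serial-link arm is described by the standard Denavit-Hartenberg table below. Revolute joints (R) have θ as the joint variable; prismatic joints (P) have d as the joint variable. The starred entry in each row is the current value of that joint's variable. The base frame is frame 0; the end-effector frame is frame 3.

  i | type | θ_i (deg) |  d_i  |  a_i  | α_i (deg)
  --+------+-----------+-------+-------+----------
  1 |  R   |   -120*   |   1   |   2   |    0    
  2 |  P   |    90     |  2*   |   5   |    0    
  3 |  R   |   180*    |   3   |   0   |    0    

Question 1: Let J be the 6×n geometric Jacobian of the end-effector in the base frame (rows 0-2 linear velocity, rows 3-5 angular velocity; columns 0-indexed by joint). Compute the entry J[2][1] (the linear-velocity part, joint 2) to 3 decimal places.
1.000

prismatic axis z_1 = (0.0000,0.0000,1.0000)
J_v[:, 1] = z_1; J_ω[:, 1] = (0,0,0)
entry J[2][1] = 1.0000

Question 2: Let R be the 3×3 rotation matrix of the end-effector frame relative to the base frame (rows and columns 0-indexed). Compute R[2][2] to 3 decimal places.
End-effector z-axis (col 2 of R) = (0.0000,0.0000,1.0000)
R[2][2] = 1.0000

1.000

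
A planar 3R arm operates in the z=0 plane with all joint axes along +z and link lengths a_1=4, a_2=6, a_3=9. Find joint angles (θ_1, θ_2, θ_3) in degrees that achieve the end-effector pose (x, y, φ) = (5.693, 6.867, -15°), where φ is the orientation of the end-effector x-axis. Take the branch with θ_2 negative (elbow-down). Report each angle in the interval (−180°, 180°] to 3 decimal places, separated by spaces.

wrist centre = target − a_3·(cos φ, sin φ) = (-3.0003, 9.1964)
cos θ_2 = (93.5752−4²−6²)/(2·4·6) = 0.8662; θ_2 = -29.9856° (elbow-down)
β = atan2(9.1964,-3.0003) = 108.0690°; ψ = atan2(-2.9987,9.1969) = -18.0588°
θ_1 = β − ψ = 126.1278°
θ_3 = φ − θ_1 − θ_2 = -111.1422° (wrapped to (-180°,180°])

126.128 -29.986 -111.142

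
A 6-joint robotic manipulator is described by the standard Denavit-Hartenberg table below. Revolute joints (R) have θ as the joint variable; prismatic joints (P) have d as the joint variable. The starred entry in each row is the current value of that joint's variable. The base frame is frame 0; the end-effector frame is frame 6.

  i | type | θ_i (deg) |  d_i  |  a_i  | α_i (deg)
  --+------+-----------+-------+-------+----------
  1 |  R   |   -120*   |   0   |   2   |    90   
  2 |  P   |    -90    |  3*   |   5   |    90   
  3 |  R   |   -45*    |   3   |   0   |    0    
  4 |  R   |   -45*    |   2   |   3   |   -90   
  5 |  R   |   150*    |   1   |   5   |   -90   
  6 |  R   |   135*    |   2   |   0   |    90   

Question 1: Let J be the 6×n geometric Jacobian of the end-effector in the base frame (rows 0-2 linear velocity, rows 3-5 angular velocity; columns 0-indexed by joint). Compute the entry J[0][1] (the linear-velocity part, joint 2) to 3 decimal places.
-0.866

prismatic axis z_1 = (-0.8660,0.5000,0.0000)
J_v[:, 1] = z_1; J_ω[:, 1] = (0,0,0)
entry J[0][1] = -0.8660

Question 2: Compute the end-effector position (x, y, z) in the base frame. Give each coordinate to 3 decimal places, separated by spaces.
-3.500 4.598 -6.000

after link 1: o_1 = (-1.0000, -1.7321, 0.0000)
after link 2: o_2 = (-3.5981, -0.2321, -5.0000)
after link 3: o_3 = (-2.0981, 2.3660, -5.0000)
after link 4: o_4 = (1.5000, 2.5981, -5.0000)
after link 5: o_5 = (-3.5000, 2.5981, -6.0000)
after link 6: o_6 = (-3.5000, 4.5981, -6.0000)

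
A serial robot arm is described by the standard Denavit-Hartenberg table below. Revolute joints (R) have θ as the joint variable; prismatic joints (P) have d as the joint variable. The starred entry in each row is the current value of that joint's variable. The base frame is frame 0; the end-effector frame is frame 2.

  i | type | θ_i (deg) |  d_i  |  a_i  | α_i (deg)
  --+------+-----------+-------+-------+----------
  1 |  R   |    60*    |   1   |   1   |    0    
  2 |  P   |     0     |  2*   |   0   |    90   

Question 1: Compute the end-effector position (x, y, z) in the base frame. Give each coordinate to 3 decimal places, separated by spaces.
after link 1: o_1 = (0.5000, 0.8660, 1.0000)
after link 2: o_2 = (0.5000, 0.8660, 3.0000)

0.500 0.866 3.000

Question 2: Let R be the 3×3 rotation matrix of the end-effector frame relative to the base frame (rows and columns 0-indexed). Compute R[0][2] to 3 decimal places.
End-effector z-axis (col 2 of R) = (0.8660,-0.5000,0.0000)
R[0][2] = 0.8660

0.866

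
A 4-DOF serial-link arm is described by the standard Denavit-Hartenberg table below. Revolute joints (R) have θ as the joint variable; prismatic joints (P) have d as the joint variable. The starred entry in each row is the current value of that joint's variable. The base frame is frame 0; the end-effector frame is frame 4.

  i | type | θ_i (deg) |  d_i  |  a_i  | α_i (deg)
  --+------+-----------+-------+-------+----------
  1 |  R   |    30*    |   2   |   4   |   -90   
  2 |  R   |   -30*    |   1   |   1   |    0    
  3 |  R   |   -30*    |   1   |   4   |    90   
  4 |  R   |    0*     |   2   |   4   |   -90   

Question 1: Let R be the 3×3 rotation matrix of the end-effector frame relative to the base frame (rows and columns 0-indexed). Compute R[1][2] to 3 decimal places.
End-effector z-axis (col 2 of R) = (-0.5000,0.8660,0.0000)
R[1][2] = 0.8660

0.866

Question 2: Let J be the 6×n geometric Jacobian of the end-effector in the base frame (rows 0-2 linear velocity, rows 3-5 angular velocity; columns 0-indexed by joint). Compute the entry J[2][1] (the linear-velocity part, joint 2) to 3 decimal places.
-3.134

axis z_1 = (-0.5000,0.8660,0.0000); lever o_n−o_1 = (1.7141,3.2990,8.4282)
cross product → J_v[:, 1] = (7.2990,4.2141,-3.1340)
J_ω[:, 1] = z_1
entry J[2][1] = -3.1340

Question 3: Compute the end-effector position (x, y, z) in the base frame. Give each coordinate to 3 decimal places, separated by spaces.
5.178 5.299 10.428

after link 1: o_1 = (3.4641, 2.0000, 2.0000)
after link 2: o_2 = (3.7141, 3.2990, 2.5000)
after link 3: o_3 = (4.9462, 5.1651, 5.9641)
after link 4: o_4 = (5.1782, 5.2990, 10.4282)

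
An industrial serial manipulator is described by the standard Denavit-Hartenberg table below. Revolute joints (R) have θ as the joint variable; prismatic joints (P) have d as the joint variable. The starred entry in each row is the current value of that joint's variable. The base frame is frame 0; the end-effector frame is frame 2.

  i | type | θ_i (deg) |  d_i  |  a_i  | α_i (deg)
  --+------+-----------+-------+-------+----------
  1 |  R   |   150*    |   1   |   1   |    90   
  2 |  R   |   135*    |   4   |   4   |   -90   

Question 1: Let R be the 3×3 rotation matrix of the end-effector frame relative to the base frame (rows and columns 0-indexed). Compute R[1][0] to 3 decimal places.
End-effector x-axis (col 0 of R) = (0.6124,-0.3536,0.7071)
R[1][0] = -0.3536

-0.354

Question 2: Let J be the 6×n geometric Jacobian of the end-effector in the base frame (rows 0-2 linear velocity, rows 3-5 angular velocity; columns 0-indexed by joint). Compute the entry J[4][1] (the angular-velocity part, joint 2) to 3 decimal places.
axis z_1 = (0.5000,0.8660,0.0000); lever o_n−o_1 = (4.4495,2.0499,2.8284)
cross product → J_v[:, 1] = (2.4495,-1.4142,-2.8284)
J_ω[:, 1] = z_1
entry J[4][1] = 0.8660

0.866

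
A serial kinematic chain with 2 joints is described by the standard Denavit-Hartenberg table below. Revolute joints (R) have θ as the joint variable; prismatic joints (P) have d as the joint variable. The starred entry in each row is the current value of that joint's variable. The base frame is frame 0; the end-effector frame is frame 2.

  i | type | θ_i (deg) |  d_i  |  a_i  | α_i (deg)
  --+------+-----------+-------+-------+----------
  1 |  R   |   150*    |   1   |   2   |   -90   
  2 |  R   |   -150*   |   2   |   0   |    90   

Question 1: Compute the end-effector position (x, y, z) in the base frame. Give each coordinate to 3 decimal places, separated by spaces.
after link 1: o_1 = (-1.7321, 1.0000, 1.0000)
after link 2: o_2 = (-2.7321, -0.7321, 1.0000)

-2.732 -0.732 1.000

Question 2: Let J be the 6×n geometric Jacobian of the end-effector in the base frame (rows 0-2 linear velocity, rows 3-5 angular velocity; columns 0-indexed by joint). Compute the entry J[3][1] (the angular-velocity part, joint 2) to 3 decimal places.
-0.500

axis z_1 = (-0.5000,-0.8660,0.0000); lever o_n−o_1 = (-1.0000,-1.7321,0.0000)
cross product → J_v[:, 1] = (-0.0000,0.0000,0.0000)
J_ω[:, 1] = z_1
entry J[3][1] = -0.5000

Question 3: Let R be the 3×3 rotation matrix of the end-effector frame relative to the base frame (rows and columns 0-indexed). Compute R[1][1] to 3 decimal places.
End-effector y-axis (col 1 of R) = (-0.5000,-0.8660,0.0000)
R[1][1] = -0.8660

-0.866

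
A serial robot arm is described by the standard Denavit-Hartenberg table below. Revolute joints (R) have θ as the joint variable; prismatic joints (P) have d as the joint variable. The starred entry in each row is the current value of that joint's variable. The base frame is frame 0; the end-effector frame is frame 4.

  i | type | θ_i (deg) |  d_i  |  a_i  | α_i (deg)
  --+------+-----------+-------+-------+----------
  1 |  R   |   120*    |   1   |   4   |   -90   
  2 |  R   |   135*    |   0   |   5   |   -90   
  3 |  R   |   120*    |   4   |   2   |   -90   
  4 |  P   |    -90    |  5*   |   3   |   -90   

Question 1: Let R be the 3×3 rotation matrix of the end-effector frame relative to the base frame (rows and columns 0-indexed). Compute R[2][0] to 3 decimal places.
End-effector x-axis (col 0 of R) = (0.3536,-0.6124,0.7071)
R[2][0] = 0.7071

0.707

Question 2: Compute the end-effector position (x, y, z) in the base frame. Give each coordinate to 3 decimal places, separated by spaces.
-0.307 -1.004 6.183

after link 1: o_1 = (-2.0000, 3.4641, 1.0000)
after link 2: o_2 = (-0.2322, 0.4022, -2.5355)
after link 3: o_3 = (2.3284, -0.5689, 1.0000)
after link 4: o_4 = (-0.3069, -1.0043, 6.1832)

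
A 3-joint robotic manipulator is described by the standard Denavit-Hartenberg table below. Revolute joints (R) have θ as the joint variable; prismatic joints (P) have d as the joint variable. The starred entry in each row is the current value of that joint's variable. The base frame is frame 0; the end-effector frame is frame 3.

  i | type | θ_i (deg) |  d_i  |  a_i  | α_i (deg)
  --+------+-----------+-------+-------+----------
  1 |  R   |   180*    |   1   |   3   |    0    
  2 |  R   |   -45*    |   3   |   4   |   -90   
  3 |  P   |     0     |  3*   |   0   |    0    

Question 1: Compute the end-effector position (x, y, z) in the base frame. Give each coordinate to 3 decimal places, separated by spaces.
after link 1: o_1 = (-3.0000, 0.0000, 1.0000)
after link 2: o_2 = (-5.8284, 2.8284, 4.0000)
after link 3: o_3 = (-7.9497, 0.7071, 4.0000)

-7.950 0.707 4.000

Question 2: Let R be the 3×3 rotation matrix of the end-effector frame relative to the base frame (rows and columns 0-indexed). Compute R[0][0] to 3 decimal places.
End-effector x-axis (col 0 of R) = (-0.7071,0.7071,0.0000)
R[0][0] = -0.7071

-0.707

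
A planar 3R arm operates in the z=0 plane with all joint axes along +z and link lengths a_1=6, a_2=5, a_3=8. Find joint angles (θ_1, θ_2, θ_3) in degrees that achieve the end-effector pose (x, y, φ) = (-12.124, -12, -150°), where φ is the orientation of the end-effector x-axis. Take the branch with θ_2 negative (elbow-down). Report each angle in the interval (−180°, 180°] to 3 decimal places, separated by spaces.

-96.005 -60.004 6.009

wrist centre = target − a_3·(cos φ, sin φ) = (-5.1958, -8.0000)
cos θ_2 = (90.9963−6²−5²)/(2·6·5) = 0.4999; θ_2 = -60.0041° (elbow-down)
β = atan2(-8.0000,-5.1958) = -123.0027°; ψ = atan2(-4.3303,8.4997) = -26.9973°
θ_1 = β − ψ = -96.0054°
θ_3 = φ − θ_1 − θ_2 = 6.0095° (wrapped to (-180°,180°])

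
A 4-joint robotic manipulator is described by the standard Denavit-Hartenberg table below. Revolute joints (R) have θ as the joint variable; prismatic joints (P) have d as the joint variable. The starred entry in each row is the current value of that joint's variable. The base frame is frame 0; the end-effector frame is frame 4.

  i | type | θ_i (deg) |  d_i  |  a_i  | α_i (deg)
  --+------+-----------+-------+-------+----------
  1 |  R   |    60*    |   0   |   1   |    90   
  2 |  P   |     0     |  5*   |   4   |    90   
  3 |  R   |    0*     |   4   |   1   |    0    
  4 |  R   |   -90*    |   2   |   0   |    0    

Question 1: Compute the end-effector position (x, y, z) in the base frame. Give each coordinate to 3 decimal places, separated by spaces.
after link 1: o_1 = (0.5000, 0.8660, 0.0000)
after link 2: o_2 = (6.8301, 1.8301, 0.0000)
after link 3: o_3 = (7.3301, 2.6962, -4.0000)
after link 4: o_4 = (7.3301, 2.6962, -6.0000)

7.330 2.696 -6.000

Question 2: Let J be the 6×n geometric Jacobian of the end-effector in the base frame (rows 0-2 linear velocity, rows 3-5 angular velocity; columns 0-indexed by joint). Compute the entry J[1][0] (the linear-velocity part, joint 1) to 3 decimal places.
7.330

axis z_0 = ẑ; lever o_n−o_0 = (7.3301,2.6962,-6.0000)
cross product → J_v[:, 0] = (-2.6962,7.3301,0.0000)
J_ω[:, 0] = z_0
entry J[1][0] = 7.3301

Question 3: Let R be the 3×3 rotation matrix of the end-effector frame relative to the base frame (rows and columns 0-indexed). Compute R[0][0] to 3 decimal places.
-0.866

End-effector x-axis (col 0 of R) = (-0.8660,0.5000,-0.0000)
R[0][0] = -0.8660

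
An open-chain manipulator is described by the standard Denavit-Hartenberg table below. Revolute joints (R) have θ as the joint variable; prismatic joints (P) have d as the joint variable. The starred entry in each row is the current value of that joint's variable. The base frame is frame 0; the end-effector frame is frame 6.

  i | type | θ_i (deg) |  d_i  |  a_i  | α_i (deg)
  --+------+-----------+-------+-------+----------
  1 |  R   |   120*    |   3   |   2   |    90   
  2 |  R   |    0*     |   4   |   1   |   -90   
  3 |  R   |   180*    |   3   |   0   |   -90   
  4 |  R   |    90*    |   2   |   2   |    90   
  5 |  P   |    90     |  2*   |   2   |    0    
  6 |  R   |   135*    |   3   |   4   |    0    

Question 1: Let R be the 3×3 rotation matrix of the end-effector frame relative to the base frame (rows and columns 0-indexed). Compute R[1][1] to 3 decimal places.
-0.354

End-effector y-axis (col 1 of R) = (-0.6124,-0.3536,-0.7071)
R[1][1] = -0.3536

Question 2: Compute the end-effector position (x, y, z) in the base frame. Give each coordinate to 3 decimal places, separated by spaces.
5.479 0.854 6.828

after link 1: o_1 = (-1.0000, 1.7321, 3.0000)
after link 2: o_2 = (1.9641, 4.5981, 3.0000)
after link 3: o_3 = (1.9641, 4.5981, 6.0000)
after link 4: o_4 = (3.6962, 5.5981, 4.0000)
after link 5: o_5 = (6.4282, 4.8660, 4.0000)
after link 6: o_6 = (5.4787, 0.8537, 6.8284)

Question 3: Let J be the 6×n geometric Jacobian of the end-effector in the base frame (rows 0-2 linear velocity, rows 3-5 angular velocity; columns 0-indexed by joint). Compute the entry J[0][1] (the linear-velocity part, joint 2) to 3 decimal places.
axis z_1 = (0.8660,0.5000,0.0000); lever o_n−o_1 = (6.4787,-0.8783,3.8284)
cross product → J_v[:, 1] = (1.9142,-3.3155,-4.0000)
J_ω[:, 1] = z_1
entry J[0][1] = 1.9142

1.914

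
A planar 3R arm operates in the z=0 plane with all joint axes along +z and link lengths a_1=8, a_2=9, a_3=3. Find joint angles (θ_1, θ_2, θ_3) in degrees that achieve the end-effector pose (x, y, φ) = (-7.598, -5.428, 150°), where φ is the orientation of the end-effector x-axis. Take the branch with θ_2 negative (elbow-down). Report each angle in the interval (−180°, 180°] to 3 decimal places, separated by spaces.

-59.999 -120.002 -29.999

wrist centre = target − a_3·(cos φ, sin φ) = (-4.9999, -6.9280)
cos θ_2 = (72.9964−8²−9²)/(2·8·9) = -0.5000; θ_2 = -120.0016° (elbow-down)
β = atan2(-6.9280,-4.9999) = -125.8179°; ψ = atan2(-7.7941,3.4998) = -65.8185°
θ_1 = β − ψ = -59.9994°
θ_3 = φ − θ_1 − θ_2 = -29.9990° (wrapped to (-180°,180°])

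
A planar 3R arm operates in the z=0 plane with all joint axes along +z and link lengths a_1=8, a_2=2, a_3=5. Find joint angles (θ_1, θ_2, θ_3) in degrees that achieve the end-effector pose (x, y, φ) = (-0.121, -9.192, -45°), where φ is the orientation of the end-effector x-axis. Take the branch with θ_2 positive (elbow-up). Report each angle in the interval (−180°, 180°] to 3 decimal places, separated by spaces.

wrist centre = target − a_3·(cos φ, sin φ) = (-3.6565, -5.6565)
cos θ_2 = (45.3658−8²−2²)/(2·8·2) = -0.7073; θ_2 = 135.0171° (elbow-up)
β = atan2(-5.6565,-3.6565) = -122.8800°; ψ = atan2(1.4138,6.5854) = 12.1167°
θ_1 = β − ψ = -134.9968°
θ_3 = φ − θ_1 − θ_2 = -45.0203° (wrapped to (-180°,180°])

-134.997 135.017 -45.020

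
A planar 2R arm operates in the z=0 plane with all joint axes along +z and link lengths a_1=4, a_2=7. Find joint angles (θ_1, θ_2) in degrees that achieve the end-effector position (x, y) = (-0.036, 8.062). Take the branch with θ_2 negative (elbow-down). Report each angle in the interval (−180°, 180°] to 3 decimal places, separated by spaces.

cos θ_2 = (64.9971−4²−7²)/(2·4·7) = -0.0001; θ_2 = -90.0029° (elbow-down)
β = atan2(8.0620,-0.0360) = 90.2558°; ψ = atan2(-7.0000,3.9996) = -60.2573°
θ_1 = β − ψ = 150.5132°

150.513 -90.003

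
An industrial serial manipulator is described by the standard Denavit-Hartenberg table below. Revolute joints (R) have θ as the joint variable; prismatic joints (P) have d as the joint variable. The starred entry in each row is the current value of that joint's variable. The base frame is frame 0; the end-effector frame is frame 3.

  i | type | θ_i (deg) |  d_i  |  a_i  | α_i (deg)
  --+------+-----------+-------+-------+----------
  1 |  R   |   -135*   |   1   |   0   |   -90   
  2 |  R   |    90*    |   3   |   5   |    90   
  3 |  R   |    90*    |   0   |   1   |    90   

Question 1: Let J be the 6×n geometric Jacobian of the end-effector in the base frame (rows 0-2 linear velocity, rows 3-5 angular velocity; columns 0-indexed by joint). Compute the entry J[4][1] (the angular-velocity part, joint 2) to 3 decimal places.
-0.707

axis z_1 = (0.7071,-0.7071,0.0000); lever o_n−o_1 = (2.8284,-2.8284,-5.0000)
cross product → J_v[:, 1] = (3.5355,3.5355,-0.0000)
J_ω[:, 1] = z_1
entry J[4][1] = -0.7071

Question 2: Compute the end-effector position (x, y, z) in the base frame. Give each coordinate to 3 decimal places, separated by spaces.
after link 1: o_1 = (0.0000, 0.0000, 1.0000)
after link 2: o_2 = (2.1213, -2.1213, -4.0000)
after link 3: o_3 = (2.8284, -2.8284, -4.0000)

2.828 -2.828 -4.000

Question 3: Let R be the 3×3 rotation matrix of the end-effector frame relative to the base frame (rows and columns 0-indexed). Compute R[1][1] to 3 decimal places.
-0.707

End-effector y-axis (col 1 of R) = (-0.7071,-0.7071,0.0000)
R[1][1] = -0.7071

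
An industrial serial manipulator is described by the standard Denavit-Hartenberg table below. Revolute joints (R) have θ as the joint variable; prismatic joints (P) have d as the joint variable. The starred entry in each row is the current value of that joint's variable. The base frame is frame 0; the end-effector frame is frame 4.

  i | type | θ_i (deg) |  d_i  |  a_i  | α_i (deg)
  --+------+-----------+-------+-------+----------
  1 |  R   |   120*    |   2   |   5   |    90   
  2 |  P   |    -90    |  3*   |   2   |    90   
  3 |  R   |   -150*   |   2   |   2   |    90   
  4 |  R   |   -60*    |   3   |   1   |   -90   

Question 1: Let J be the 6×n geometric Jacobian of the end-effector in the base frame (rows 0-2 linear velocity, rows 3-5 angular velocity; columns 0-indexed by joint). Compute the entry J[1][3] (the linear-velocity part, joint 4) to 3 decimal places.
axis z_3 = (0.7500,0.4330,0.5000); lever o_n−o_3 = (1.6005,1.9240,1.9330)
cross product → J_v[:, 3] = (-0.1250,-0.6495,0.7500)
J_ω[:, 3] = z_3
entry J[1][3] = -0.6495

-0.650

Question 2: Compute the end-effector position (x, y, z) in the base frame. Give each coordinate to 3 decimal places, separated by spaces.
1.833 5.522 3.665

after link 1: o_1 = (-2.5000, 4.3301, 2.0000)
after link 2: o_2 = (0.0981, 5.8301, 0.0000)
after link 3: o_3 = (0.2321, 3.5981, 1.7321)
after link 4: o_4 = (1.8325, 5.5221, 3.6651)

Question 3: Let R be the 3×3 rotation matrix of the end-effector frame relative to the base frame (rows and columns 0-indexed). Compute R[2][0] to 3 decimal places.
End-effector x-axis (col 0 of R) = (-0.6495,0.6250,0.4330)
R[2][0] = 0.4330

0.433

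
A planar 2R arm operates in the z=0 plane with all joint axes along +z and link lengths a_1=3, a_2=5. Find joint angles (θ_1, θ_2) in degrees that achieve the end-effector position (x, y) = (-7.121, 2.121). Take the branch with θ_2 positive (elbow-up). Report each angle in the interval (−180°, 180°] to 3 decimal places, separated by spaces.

cos θ_2 = (55.2073−3²−5²)/(2·3·5) = 0.7069; θ_2 = 45.0160° (elbow-up)
β = atan2(2.1210,-7.1210) = 163.4138°; ψ = atan2(3.5365,6.5345) = 28.4224°
θ_1 = β − ψ = 134.9913°

134.991 45.016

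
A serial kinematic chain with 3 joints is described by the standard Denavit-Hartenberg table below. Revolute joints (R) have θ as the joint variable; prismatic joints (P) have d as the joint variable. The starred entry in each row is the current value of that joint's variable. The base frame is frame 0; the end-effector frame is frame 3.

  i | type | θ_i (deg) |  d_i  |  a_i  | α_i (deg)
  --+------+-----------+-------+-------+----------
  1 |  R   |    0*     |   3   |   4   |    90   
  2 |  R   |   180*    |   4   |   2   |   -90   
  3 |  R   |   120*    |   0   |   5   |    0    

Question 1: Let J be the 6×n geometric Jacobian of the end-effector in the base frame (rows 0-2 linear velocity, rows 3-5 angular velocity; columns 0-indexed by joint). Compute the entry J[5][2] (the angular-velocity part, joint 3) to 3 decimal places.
-1.000

axis z_2 = (-0.0000,-0.0000,-1.0000); lever o_n−o_2 = (2.5000,4.3301,-0.0000)
cross product → J_v[:, 2] = (4.3301,-2.5000,-0.0000)
J_ω[:, 2] = z_2
entry J[5][2] = -1.0000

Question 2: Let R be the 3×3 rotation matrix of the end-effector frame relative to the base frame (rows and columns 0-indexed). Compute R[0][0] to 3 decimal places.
0.500

End-effector x-axis (col 0 of R) = (0.5000,0.8660,-0.0000)
R[0][0] = 0.5000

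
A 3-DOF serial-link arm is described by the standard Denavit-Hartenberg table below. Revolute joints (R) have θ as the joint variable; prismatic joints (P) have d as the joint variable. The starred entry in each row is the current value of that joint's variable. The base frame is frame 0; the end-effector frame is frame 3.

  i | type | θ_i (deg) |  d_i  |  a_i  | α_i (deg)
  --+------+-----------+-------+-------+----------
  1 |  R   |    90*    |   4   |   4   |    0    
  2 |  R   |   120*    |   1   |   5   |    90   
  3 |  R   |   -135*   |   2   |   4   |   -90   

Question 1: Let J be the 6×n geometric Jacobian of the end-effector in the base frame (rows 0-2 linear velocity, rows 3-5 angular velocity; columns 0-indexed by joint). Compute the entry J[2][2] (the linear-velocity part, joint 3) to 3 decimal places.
axis z_2 = (-0.5000,0.8660,0.0000); lever o_n−o_2 = (1.4495,3.1463,-2.8284)
cross product → J_v[:, 2] = (-2.4495,-1.4142,-2.8284)
J_ω[:, 2] = z_2
entry J[2][2] = -2.8284

-2.828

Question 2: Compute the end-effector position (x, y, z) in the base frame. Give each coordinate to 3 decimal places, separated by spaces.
-2.881 4.646 2.172

after link 1: o_1 = (0.0000, 4.0000, 4.0000)
after link 2: o_2 = (-4.3301, 1.5000, 5.0000)
after link 3: o_3 = (-2.8806, 4.6463, 2.1716)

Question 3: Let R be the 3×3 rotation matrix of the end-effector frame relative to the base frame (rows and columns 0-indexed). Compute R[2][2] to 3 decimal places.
End-effector z-axis (col 2 of R) = (-0.6124,-0.3536,-0.7071)
R[2][2] = -0.7071

-0.707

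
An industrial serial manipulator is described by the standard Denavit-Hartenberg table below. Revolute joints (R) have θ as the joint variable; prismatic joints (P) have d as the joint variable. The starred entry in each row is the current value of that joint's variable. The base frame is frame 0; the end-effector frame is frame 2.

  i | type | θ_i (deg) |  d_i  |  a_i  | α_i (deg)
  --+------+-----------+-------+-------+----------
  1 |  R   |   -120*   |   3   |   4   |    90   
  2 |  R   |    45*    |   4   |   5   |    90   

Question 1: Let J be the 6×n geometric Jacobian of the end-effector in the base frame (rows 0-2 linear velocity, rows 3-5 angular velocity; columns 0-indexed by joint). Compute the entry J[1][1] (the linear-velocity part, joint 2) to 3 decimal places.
axis z_1 = (-0.8660,0.5000,0.0000); lever o_n−o_1 = (-5.2319,-1.0619,3.5355)
cross product → J_v[:, 1] = (1.7678,3.0619,3.5355)
J_ω[:, 1] = z_1
entry J[1][1] = 3.0619

3.062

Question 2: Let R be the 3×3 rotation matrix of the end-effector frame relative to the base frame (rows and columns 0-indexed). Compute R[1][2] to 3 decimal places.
End-effector z-axis (col 2 of R) = (-0.3536,-0.6124,-0.7071)
R[1][2] = -0.6124

-0.612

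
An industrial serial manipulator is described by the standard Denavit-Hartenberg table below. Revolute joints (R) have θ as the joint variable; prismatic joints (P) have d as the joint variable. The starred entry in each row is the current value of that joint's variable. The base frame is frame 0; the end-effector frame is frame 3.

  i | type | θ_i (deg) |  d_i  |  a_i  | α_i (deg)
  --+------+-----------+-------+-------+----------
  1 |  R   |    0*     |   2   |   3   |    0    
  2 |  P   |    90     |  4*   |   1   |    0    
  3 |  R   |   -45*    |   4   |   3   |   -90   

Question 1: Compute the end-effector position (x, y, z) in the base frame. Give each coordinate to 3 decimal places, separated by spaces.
after link 1: o_1 = (3.0000, 0.0000, 2.0000)
after link 2: o_2 = (3.0000, 1.0000, 6.0000)
after link 3: o_3 = (5.1213, 3.1213, 10.0000)

5.121 3.121 10.000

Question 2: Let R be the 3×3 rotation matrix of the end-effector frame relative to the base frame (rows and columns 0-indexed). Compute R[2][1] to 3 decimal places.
End-effector y-axis (col 1 of R) = (-0.0000,0.0000,-1.0000)
R[2][1] = -1.0000

-1.000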